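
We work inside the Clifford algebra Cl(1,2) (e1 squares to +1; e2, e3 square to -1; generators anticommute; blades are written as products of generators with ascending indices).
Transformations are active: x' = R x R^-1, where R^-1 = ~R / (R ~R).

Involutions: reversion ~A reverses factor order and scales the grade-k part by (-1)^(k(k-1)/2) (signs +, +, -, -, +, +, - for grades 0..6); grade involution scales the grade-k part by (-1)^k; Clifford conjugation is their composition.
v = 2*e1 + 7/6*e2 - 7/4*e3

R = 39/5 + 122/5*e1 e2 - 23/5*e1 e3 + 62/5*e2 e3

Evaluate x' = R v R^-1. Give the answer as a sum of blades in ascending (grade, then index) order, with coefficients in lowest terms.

~R = 39/5 - 122/5*e1 e2 + 23/5*e1 e3 - 62/5*e2 e3, and R ~R = -10048/25, so R^-1 = ~R / (-10048/25).
R v = -251/12*e1 - 18*e2 + 601/60*e3 - 188/15*e1 e2 e3
Answer: -25007/60288*e1 - 5689/7536*e2 - 9679/60288*e3


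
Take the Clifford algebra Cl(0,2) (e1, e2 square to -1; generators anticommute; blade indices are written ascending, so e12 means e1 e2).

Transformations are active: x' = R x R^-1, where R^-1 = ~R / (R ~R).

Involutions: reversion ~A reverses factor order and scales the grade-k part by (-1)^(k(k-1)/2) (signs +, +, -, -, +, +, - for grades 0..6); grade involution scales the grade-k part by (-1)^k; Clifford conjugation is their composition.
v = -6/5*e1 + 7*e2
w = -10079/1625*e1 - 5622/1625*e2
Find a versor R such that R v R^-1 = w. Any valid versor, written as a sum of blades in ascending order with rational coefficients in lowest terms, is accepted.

The midline construction: v and w both square to -1261/25, so reflecting in their sum -12029/1625*e1 + 5753/1625*e2 exchanges them.
Answer: -12029/1625*e1 + 5753/1625*e2


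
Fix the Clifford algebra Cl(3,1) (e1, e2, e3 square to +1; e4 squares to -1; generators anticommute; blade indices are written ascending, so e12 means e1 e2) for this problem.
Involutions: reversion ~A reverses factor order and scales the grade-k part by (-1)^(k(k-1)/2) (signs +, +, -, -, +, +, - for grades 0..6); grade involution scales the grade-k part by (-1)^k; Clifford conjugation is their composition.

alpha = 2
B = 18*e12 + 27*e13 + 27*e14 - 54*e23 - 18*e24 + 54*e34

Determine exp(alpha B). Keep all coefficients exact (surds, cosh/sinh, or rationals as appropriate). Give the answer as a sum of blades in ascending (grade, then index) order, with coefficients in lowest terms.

B^2 term by term: the squares give (18)^2*(e12)^2 + (27)^2*(e13)^2 + (27)^2*(e14)^2 + (-54)^2*(e23)^2 + (-18)^2*(e24)^2 + (54)^2*(e34)^2 = 324*(-1) + 729*(-1) + 729*(+1) + 2916*(-1) + 324*(+1) + 2916*(+1) = 0 (each basis 2-blade squares to minus the product of its generators' squares); cross terms between blades sharing an index anticommute and cancel; the commuting (index-disjoint) pairs give grade-4 terms 2*c*c'*(blade product), which cancel blade by blade — e1234: 1944 + 972 - 2916 = 0 — confirming B is simple. So B^2 = 0.
B^2 = 0, and the exponential is exactly linear here: exp(alpha B) = 1 + alpha B (parabolic case).
Answer: 1 + 36*e12 + 54*e13 + 54*e14 - 108*e23 - 36*e24 + 108*e34


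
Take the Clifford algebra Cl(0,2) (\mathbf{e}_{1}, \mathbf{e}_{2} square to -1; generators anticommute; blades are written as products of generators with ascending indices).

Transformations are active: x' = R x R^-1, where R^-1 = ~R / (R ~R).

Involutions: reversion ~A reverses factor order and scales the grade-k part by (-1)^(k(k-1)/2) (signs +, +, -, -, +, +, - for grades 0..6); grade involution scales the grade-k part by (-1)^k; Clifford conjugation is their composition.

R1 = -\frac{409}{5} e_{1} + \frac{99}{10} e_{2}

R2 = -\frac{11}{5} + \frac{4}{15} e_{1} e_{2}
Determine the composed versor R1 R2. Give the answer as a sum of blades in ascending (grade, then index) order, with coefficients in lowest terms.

Distribute over the terms of R1 (each basis-blade product reordered to ascending indices, repeated generators contracted through their squares):
(-\frac{409}{5} e_{1}) R2 = \frac{4499}{25} e_{1} + \frac{1636}{75} e_{2}
(\frac{99}{10} e_{2}) R2 = \frac{66}{25} e_{1} - \frac{1089}{50} e_{2}
Summing the partial products and collecting blades:
Answer: \frac{913}{5} e_{1} + \frac{1}{30} e_{2}


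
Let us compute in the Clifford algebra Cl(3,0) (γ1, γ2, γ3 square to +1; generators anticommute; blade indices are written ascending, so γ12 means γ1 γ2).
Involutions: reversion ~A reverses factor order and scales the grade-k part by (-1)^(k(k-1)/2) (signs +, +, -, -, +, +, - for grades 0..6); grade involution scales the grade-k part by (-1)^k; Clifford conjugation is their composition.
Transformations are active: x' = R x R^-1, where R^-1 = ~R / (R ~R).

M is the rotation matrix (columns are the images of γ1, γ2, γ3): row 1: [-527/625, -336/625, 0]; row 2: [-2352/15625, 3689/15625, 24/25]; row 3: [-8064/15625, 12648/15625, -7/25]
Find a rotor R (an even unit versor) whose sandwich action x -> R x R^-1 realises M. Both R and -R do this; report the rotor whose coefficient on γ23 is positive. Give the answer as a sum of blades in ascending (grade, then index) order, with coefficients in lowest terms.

Method: write R = a + b12*γ12 + b13*γ13 + b23*γ23 with a^2 + b12^2 + b13^2 + b23^2 = 1 (so R^-1 = ~R). Expanding the columns R e_j ~R gives tr M = 4a^2 - 1 and, from the antisymmetric part, M21 - M12 = -4a*b12, M13 - M31 = 4a*b13, M32 - M23 = -4a*b23.
Here tr M = -13861/15625, so a^2 = (1 + tr M)/4 = 441/15625 and a = ±21/125. Taking a = 21/125: M21 - M12 = 6048/15625, M13 - M31 = 8064/15625, M32 - M23 = -2352/15625, giving b12 = -72/125, b13 = 96/125, b23 = 28/125, i.e. R = 21/125 - 72/125*γ12 + 96/125*γ13 + 28/125*γ23.
Its γ23 coefficient is already positive.
Answer: 21/125 - 72/125*γ12 + 96/125*γ13 + 28/125*γ23. Note: both R and -R realise this M (trace -13861/15625); the covering map identifies them, and the γ23-coefficient sign is the tie-breaker.


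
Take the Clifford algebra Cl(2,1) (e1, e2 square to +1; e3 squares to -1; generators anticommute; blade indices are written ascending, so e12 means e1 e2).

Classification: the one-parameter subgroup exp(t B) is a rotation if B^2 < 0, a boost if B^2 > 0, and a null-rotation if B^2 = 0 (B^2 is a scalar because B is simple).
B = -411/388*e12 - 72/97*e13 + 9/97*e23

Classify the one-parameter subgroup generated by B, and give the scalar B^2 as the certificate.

B^2 term by term: the squares give (-411/388)^2*(e12)^2 + (-72/97)^2*(e13)^2 + (9/97)^2*(e23)^2 = 168921/150544*(-1) + 5184/9409*(+1) + 81/9409*(+1) = -9/16 (each basis 2-blade squares to minus the product of its generators' squares); cross terms between blades sharing an index anticommute and cancel. So B^2 = -9/16.
Answer: rotation, certificate B^2 = -9/16. The scalar -9/16 is the complete invariant here: its sign names the subgroup type.


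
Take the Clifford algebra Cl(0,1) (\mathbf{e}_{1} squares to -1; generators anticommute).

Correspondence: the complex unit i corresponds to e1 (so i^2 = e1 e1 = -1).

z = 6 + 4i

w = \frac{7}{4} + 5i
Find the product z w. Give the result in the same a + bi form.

In blades: z = 6 + 4 e_{1}, w = \frac{7}{4} + 5 e_{1}.
Distribute z over w term by term (generator squares from the signature, products reordered to ascending indices): (6)*w = \frac{21}{2} + 30 e_{1}; (4 e_{1})*w = -20 + 7 e_{1}.
Sum: -\frac{19}{2} + 37 e_{1}; translating back through the correspondence:
Answer: -\frac{19}{2} + 37i


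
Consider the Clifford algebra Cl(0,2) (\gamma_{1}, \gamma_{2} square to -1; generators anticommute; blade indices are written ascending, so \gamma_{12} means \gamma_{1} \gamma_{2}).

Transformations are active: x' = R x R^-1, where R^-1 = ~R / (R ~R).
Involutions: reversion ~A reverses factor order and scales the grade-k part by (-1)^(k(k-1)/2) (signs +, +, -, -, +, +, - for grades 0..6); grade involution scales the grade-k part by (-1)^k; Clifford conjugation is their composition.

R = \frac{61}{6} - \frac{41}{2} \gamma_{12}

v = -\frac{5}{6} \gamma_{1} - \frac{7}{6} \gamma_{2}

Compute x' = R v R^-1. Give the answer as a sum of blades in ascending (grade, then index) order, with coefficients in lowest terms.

~R = \frac{61}{6} + \frac{41}{2} \gamma_{12}, and R ~R = \frac{9425}{18}, so R^-1 = ~R / (\frac{9425}{18}).
R v = -\frac{583}{18} \gamma_{1} + \frac{47}{9} \gamma_{2}
Answer: -\frac{24001}{56550} \gamma_{1} + \frac{77443}{56550} \gamma_{2}


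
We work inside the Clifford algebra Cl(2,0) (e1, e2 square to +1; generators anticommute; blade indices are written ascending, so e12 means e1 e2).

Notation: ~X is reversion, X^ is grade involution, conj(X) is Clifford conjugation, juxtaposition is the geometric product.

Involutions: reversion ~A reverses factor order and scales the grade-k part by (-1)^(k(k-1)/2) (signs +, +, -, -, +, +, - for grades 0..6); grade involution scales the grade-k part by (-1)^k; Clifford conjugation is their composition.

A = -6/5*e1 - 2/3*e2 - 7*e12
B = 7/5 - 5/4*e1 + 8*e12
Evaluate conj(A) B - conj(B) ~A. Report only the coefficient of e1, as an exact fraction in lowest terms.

first term: -115/2 - 274/75*e1 + 1157/60*e2 + 319/30*e12
second term: 109/2 + 274/75*e1 - 107/60*e2 + 269/30*e12
Answer: -548/75


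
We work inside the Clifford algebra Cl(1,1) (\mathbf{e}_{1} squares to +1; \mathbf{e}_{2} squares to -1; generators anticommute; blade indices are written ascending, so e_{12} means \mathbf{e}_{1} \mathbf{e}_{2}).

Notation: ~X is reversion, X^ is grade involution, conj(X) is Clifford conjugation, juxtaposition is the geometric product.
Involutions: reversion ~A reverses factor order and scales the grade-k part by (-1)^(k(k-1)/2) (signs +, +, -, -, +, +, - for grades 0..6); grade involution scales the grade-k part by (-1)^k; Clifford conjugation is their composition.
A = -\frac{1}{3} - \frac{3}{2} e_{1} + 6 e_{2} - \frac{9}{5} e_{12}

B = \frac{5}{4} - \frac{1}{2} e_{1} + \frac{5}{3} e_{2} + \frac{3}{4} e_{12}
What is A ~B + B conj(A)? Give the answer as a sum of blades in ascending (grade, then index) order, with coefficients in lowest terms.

first term: -\frac{499}{60} - \frac{77}{24} e_{1} + \frac{2581}{360} e_{2} - \frac{3}{2} e_{12}
second term: \frac{611}{60} + \frac{229}{24} e_{1} - \frac{3629}{360} e_{2} + \frac{5}{2} e_{12}
Answer: \frac{28}{15} + \frac{19}{3} e_{1} - \frac{131}{45} e_{2} + e_{12}


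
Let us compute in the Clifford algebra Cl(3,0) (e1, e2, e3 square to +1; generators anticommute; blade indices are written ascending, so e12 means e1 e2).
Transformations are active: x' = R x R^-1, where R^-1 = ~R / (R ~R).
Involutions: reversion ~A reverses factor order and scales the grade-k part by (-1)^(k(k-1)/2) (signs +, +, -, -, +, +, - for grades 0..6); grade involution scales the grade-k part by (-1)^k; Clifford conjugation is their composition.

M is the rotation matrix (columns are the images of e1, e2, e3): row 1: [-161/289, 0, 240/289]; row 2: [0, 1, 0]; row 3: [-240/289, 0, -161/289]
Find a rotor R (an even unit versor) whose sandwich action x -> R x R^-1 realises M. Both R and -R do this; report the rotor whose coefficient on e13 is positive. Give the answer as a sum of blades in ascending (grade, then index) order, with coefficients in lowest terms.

Method: write R = a + b12*e12 + b13*e13 + b23*e23 with a^2 + b12^2 + b13^2 + b23^2 = 1 (so R^-1 = ~R). Expanding the columns R e_j ~R gives tr M = 4a^2 - 1 and, from the antisymmetric part, M21 - M12 = -4a*b12, M13 - M31 = 4a*b13, M32 - M23 = -4a*b23.
Here tr M = -33/289, so a^2 = (1 + tr M)/4 = 64/289 and a = ±8/17. Taking a = 8/17: M21 - M12 = 0, M13 - M31 = 480/289, M32 - M23 = 0, giving b12 = 0, b13 = 15/17, b23 = 0, i.e. R = 8/17 + 15/17*e13.
Its e13 coefficient is already positive.
Answer: 8/17 + 15/17*e13. Note: both R and -R realise this M (trace -33/289); the covering map identifies them, and the e13-coefficient sign is the tie-breaker.


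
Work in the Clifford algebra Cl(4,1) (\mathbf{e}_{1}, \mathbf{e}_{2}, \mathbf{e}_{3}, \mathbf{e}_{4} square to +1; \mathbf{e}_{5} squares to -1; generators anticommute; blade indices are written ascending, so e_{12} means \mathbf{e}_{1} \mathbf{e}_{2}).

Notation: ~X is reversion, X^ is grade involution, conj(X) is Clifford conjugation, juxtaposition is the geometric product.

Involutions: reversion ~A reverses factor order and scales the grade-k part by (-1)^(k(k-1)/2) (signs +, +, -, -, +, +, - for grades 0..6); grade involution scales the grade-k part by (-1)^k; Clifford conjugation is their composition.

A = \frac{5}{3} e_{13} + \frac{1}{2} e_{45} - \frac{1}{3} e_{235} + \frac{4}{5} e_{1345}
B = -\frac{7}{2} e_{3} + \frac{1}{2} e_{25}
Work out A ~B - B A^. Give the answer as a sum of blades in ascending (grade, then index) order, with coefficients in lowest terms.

first term: -\frac{35}{6} e_{1} - \frac{1}{6} e_{3} + \frac{1}{4} e_{24} - \frac{7}{6} e_{25} - \frac{14}{5} e_{145} - \frac{7}{4} e_{345} - \frac{2}{5} e_{1234} + \frac{5}{6} e_{1235}
second term: \frac{35}{6} e_{1} - \frac{1}{6} e_{3} + \frac{1}{4} e_{24} + \frac{7}{6} e_{25} + \frac{14}{5} e_{145} - \frac{7}{4} e_{345} - \frac{2}{5} e_{1234} - \frac{5}{6} e_{1235}
Answer: -\frac{35}{3} e_{1} - \frac{7}{3} e_{25} - \frac{28}{5} e_{145} + \frac{5}{3} e_{1235}


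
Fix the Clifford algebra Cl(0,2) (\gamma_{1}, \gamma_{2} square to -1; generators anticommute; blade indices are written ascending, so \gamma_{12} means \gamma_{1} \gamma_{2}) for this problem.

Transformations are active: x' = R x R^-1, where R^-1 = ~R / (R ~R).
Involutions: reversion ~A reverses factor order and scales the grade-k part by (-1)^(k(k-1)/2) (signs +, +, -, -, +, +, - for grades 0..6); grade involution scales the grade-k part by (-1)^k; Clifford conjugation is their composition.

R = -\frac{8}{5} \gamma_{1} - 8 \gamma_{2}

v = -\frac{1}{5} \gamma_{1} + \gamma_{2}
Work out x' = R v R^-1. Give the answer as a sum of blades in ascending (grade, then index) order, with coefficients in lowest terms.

~R = -\frac{8}{5} \gamma_{1} - 8 \gamma_{2}, and R ~R = -\frac{1664}{25}, so R^-1 = ~R / (-\frac{1664}{25}).
R v = \frac{192}{25} - \frac{16}{5} \gamma_{12}
Answer: \frac{37}{65} \gamma_{1} + \frac{11}{13} \gamma_{2}


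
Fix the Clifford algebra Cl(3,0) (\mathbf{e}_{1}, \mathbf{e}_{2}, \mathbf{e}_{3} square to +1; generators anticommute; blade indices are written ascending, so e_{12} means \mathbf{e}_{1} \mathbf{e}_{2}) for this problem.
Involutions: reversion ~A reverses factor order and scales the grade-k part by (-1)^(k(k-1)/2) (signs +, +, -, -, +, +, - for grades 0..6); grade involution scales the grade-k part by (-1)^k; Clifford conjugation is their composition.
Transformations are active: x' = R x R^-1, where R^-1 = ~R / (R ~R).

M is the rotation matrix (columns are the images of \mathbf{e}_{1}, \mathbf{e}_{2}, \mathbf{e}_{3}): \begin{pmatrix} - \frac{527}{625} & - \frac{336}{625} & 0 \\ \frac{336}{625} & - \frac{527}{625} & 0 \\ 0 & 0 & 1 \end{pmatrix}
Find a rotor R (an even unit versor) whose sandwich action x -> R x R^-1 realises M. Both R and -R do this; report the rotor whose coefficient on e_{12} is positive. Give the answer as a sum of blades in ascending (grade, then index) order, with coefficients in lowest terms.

Method: write R = a + b12*e_{12} + b13*e_{13} + b23*e_{23} with a^2 + b12^2 + b13^2 + b23^2 = 1 (so R^-1 = ~R). Expanding the columns R e_j ~R gives tr M = 4a^2 - 1 and, from the antisymmetric part, M21 - M12 = -4a*b12, M13 - M31 = 4a*b13, M32 - M23 = -4a*b23.
Here tr M = -\frac{429}{625}, so a^2 = (1 + tr M)/4 = \frac{49}{625} and a = ±\frac{7}{25}. Taking a = \frac{7}{25}: M21 - M12 = \frac{672}{625}, M13 - M31 = 0, M32 - M23 = 0, giving b12 = -\frac{24}{25}, b13 = 0, b23 = 0, i.e. R = \frac{7}{25} - \frac{24}{25} e_{12}.
Its e_{12} coefficient is negative, so report the other preimage -R.
Answer: -\frac{7}{25} + \frac{24}{25} e_{12}. Why the constraint matters: R and -R act identically through the sandwich — M has trace -\frac{429}{625} either way — so only the sign condition on e_{12} picks one of the two preimages.


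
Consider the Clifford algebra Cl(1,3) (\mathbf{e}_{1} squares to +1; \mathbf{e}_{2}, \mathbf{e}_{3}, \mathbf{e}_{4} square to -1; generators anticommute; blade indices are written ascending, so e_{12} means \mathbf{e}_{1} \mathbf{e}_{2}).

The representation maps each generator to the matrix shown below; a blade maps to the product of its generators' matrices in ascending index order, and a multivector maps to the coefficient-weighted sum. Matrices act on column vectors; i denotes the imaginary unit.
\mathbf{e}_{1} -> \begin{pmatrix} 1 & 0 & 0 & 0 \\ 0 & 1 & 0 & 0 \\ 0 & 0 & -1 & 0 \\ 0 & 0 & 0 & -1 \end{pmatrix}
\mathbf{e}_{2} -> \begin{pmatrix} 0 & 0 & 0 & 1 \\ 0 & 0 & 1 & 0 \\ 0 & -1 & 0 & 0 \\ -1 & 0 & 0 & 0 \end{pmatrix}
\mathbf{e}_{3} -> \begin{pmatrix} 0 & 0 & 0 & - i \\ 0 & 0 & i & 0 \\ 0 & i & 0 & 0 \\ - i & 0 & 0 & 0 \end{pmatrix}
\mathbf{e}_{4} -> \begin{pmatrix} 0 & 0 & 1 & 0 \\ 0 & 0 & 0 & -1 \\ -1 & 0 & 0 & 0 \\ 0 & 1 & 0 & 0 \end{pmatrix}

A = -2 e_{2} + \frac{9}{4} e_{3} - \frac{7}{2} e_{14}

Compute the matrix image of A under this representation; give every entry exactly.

Bivector images (products of the table entries): rho(e_{14}) = rho(\mathbf{e}_{1})rho(\mathbf{e}_{4}) = \begin{pmatrix} 0 & 0 & 1 & 0 \\ 0 & 0 & 0 & -1 \\ 1 & 0 & 0 & 0 \\ 0 & -1 & 0 & 0 \end{pmatrix}.
M = (-2)*rho(e_{2}) + (\frac{9}{4})*rho(e_{3}) + (-\frac{7}{2})*rho(e_{14}), summed entrywise:
Answer: \begin{pmatrix} 0 & 0 & - \frac{7}{2} & -2 - \frac{9 i}{4} \\ 0 & 0 & -2 + \frac{9 i}{4} & \frac{7}{2} \\ - \frac{7}{2} & 2 + \frac{9 i}{4} & 0 & 0 \\ 2 - \frac{9 i}{4} & \frac{7}{2} & 0 & 0 \end{pmatrix}


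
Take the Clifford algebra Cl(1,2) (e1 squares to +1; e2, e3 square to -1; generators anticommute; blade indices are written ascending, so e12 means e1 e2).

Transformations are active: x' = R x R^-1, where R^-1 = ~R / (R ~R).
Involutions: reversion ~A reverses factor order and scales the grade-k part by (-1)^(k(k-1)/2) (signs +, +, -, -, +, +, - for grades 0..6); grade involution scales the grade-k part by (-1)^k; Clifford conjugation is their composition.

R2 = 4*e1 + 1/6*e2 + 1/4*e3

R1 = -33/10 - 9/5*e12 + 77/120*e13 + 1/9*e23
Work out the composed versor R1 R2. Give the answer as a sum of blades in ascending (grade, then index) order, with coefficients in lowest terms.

Distribute over the terms of R2 (each basis-blade product reordered to ascending indices, repeated generators contracted through their squares):
R1 (4*e1) = -66/5*e1 + 36/5*e2 - 77/30*e3 + 4/9*e123
R1 (1/6*e2) = 3/10*e1 - 11/20*e2 + 1/54*e3 - 77/720*e123
R1 (1/4*e3) = -77/480*e1 - 1/36*e2 - 33/40*e3 - 9/20*e123
Summing the partial products and collecting blades:
Answer: -6269/480*e1 + 298/45*e2 - 3643/1080*e3 - 9/80*e123


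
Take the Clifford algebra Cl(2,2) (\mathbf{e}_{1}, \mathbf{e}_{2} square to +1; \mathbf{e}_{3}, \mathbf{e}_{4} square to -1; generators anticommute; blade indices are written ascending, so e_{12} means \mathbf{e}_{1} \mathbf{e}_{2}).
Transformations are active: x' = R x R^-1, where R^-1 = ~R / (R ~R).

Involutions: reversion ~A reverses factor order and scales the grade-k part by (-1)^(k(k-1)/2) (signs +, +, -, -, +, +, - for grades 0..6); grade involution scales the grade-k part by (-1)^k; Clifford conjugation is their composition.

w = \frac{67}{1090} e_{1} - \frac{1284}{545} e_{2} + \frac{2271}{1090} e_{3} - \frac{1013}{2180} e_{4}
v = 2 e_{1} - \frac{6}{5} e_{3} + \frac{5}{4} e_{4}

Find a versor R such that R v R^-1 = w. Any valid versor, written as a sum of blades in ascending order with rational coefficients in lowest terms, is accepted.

Take R = v + w = \frac{2247}{1090} e_{1} - \frac{1284}{545} e_{2} + \frac{963}{1090} e_{3} + \frac{428}{545} e_{4}. Because q(v) = q(w) = \frac{399}{400}, conjugation by R sends v exactly to w.
Answer: \frac{2247}{1090} e_{1} - \frac{1284}{545} e_{2} + \frac{963}{1090} e_{3} + \frac{428}{545} e_{4}


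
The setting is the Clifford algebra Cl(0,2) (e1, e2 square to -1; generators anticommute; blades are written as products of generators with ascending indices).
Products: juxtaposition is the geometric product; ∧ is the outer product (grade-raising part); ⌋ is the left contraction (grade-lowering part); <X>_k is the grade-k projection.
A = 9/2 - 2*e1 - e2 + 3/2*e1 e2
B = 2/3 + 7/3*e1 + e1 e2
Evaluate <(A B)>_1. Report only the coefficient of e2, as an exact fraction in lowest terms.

step 1: 37/6 + 49/6*e1 + 29/6*e2 + 47/6*e1 e2
step 2: 49/6*e1 + 29/6*e2
Answer: 29/6


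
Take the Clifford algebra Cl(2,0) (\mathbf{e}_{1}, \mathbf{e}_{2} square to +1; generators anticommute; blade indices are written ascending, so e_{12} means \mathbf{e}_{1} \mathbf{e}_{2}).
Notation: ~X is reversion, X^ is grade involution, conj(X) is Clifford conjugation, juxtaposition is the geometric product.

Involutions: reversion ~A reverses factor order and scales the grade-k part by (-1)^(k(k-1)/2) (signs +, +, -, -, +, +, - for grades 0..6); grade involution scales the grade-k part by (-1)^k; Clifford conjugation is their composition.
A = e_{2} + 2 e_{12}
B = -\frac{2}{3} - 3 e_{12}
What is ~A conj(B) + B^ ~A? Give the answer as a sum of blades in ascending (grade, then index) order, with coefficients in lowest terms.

first term: 6 - 3 e_{1} - \frac{2}{3} e_{2} + \frac{4}{3} e_{12}
second term: -6 - 3 e_{1} - \frac{2}{3} e_{2} + \frac{4}{3} e_{12}
Answer: -6 e_{1} - \frac{4}{3} e_{2} + \frac{8}{3} e_{12}


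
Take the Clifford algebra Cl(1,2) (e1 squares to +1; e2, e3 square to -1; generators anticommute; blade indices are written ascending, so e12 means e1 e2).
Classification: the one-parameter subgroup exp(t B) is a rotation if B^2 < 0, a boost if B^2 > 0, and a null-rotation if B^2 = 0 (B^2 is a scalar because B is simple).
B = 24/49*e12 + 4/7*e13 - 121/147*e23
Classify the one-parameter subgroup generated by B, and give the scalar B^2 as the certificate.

B^2 term by term: the squares give (24/49)^2*(e12)^2 + (4/7)^2*(e13)^2 + (-121/147)^2*(e23)^2 = 576/2401*(+1) + 16/49*(+1) + 14641/21609*(-1) = -1/9 (each basis 2-blade squares to minus the product of its generators' squares); cross terms between blades sharing an index anticommute and cancel. So B^2 = -1/9.
Answer: rotation, certificate B^2 = -1/9. The invariant at work: B^2 = -1/9 is unchanged by conjugation, hence its sign classifies the subgroup whatever basis B is written in.


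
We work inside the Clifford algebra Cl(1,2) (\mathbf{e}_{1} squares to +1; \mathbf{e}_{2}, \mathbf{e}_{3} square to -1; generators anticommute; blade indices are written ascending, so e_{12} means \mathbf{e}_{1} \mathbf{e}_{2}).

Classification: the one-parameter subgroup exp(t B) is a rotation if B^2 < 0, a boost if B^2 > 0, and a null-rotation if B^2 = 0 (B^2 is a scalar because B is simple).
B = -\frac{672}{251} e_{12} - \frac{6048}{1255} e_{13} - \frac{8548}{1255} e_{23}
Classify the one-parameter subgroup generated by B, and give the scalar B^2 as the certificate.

B^2 term by term: the squares give (-\frac{672}{251})^2*(e_{12})^2 + (-\frac{6048}{1255})^2*(e_{13})^2 + (-\frac{8548}{1255})^2*(e_{23})^2 = \frac{451584}{63001}*(+1) + \frac{36578304}{1575025}*(+1) + \frac{73068304}{1575025}*(-1) = -16 (each basis 2-blade squares to minus the product of its generators' squares); cross terms between blades sharing an index anticommute and cancel. So B^2 = -16.
Answer: rotation, certificate B^2 = -16. Because -16 is invariant under every versor sandwich, the classification follows from its sign alone.


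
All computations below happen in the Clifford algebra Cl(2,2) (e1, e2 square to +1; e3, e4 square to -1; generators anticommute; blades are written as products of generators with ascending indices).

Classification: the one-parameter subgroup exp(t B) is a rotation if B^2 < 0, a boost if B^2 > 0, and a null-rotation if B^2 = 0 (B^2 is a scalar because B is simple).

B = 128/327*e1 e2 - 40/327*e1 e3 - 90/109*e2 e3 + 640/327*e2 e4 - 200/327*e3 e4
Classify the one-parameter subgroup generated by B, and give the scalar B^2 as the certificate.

B^2 term by term: the squares give (128/327)^2*(e1 e2)^2 + (-40/327)^2*(e1 e3)^2 + (-90/109)^2*(e2 e3)^2 + (640/327)^2*(e2 e4)^2 + (-200/327)^2*(e3 e4)^2 = 16384/106929*(-1) + 1600/106929*(+1) + 8100/11881*(+1) + 409600/106929*(+1) + 40000/106929*(-1) = 4 (each basis 2-blade squares to minus the product of its generators' squares); cross terms between blades sharing an index anticommute and cancel; the commuting (index-disjoint) pairs give grade-4 terms 2*c*c'*(blade product), which cancel blade by blade — e1 e2 e3 e4: -51200/106929 + 51200/106929 = 0 — confirming B is simple. So B^2 = 4.
Answer: boost, certificate B^2 = 4. Key observation: B^2 = 4 is a conjugation invariant, so its sign decides the class regardless of the surface form of B.


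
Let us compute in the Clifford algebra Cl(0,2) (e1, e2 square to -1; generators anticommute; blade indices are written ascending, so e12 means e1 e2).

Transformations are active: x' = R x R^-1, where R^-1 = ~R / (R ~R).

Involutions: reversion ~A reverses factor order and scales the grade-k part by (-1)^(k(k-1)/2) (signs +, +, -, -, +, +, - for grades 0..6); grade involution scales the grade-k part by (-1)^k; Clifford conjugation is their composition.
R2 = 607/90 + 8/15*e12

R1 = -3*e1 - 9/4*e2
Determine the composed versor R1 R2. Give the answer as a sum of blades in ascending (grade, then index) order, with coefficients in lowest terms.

Distribute over the terms of R1 (each basis-blade product reordered to ascending indices, repeated generators contracted through their squares):
(-3*e1) R2 = -607/30*e1 + 8/5*e2
(-9/4*e2) R2 = -6/5*e1 - 607/40*e2
Summing the partial products and collecting blades:
Answer: -643/30*e1 - 543/40*e2


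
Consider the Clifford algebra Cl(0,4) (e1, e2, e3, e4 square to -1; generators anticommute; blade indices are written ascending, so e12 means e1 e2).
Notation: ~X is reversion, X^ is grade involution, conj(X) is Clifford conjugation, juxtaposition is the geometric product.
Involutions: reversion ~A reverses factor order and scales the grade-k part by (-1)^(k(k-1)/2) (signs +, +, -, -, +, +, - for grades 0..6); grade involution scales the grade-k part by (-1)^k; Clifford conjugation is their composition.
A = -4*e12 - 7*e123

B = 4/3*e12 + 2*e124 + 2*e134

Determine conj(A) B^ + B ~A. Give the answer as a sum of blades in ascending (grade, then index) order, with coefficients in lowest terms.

first term: -16/3 + 28/3*e3 + 8*e4 + 14*e24 - 14*e34 - 8*e234
second term: -16/3 - 28/3*e3 - 8*e4 - 14*e24 + 14*e34 - 8*e234
Answer: -32/3 - 16*e234


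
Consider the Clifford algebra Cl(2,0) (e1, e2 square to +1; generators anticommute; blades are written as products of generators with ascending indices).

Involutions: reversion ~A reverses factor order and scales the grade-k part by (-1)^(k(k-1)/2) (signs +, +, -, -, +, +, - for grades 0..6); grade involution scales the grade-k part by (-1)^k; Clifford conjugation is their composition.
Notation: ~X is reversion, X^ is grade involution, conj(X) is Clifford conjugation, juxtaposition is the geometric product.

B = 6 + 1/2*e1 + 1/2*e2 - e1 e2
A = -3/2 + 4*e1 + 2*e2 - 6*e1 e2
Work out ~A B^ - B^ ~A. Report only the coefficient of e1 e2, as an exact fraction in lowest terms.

first term: -6 + 95/4*e1 + 47/4*e2 + 73/2*e1 e2
second term: -6 + 103/4*e1 + 55/4*e2 + 77/2*e1 e2
Answer: -2


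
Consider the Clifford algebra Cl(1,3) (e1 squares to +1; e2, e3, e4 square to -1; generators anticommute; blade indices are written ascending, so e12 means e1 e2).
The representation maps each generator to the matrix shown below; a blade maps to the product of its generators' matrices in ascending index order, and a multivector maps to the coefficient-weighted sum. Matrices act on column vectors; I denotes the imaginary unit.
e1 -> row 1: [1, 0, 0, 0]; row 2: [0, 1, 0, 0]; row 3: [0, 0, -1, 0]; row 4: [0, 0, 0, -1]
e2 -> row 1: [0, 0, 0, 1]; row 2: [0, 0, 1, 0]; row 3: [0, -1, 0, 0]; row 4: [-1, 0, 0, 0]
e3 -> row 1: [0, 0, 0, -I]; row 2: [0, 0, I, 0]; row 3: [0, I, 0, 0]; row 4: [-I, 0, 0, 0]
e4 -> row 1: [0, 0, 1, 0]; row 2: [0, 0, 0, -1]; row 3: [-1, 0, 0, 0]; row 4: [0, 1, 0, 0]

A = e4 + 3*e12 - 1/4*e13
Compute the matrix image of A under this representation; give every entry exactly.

Bivector images (products of the table entries): rho(e12) = rho(e1)rho(e2) = row 1: [0, 0, 0, 1]; row 2: [0, 0, 1, 0]; row 3: [0, 1, 0, 0]; row 4: [1, 0, 0, 0]; rho(e13) = rho(e1)rho(e3) = row 1: [0, 0, 0, -I]; row 2: [0, 0, I, 0]; row 3: [0, -I, 0, 0]; row 4: [I, 0, 0, 0].
M = (1)*rho(e4) + (3)*rho(e12) + (-1/4)*rho(e13), summed entrywise:
Answer: row 1: [0, 0, 1, 3 + I/4]; row 2: [0, 0, 3 - I/4, -1]; row 3: [-1, 3 + I/4, 0, 0]; row 4: [3 - I/4, 1, 0, 0]


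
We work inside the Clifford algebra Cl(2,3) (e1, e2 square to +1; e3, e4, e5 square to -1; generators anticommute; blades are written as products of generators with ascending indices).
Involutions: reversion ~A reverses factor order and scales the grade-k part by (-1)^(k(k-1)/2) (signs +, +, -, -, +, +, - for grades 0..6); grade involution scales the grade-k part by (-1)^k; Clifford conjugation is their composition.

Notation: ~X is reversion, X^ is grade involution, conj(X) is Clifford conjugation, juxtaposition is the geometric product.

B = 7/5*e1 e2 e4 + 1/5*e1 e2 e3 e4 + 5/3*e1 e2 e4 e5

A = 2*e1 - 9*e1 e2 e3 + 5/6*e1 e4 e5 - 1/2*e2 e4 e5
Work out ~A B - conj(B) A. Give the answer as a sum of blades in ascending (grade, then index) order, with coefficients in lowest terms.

first term: 5/6*e1 + 25/18*e2 + 9/5*e4 - 7/10*e1 e5 + 14/5*e2 e4 - 7/6*e2 e5 - 63/5*e3 e4 - 1/10*e1 e3 e5 + 2/5*e2 e3 e4 - 1/6*e2 e3 e5 + 10/3*e2 e4 e5 - 15*e3 e4 e5
second term: 5/6*e1 + 25/18*e2 + 9/5*e4 - 7/10*e1 e5 + 14/5*e2 e4 - 7/6*e2 e5 - 63/5*e3 e4 + 1/10*e1 e3 e5 - 2/5*e2 e3 e4 + 1/6*e2 e3 e5 - 10/3*e2 e4 e5 + 15*e3 e4 e5
Answer: -1/5*e1 e3 e5 + 4/5*e2 e3 e4 - 1/3*e2 e3 e5 + 20/3*e2 e4 e5 - 30*e3 e4 e5


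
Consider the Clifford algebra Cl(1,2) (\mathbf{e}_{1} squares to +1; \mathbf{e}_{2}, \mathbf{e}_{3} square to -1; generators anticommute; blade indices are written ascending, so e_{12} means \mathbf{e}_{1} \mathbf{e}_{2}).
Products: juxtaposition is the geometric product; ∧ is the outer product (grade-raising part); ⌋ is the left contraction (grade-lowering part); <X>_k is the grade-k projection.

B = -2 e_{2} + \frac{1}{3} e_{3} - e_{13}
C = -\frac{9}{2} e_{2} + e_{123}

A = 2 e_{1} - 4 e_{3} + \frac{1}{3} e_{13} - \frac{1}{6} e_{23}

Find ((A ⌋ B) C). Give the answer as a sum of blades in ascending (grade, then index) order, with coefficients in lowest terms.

step 1: 1 + 4 e_{1} - 2 e_{3}
step 2: -\frac{9}{2} e_{2} - 16 e_{12} - 5 e_{23} + e_{123}
Answer: -\frac{9}{2} e_{2} - 16 e_{12} - 5 e_{23} + e_{123}


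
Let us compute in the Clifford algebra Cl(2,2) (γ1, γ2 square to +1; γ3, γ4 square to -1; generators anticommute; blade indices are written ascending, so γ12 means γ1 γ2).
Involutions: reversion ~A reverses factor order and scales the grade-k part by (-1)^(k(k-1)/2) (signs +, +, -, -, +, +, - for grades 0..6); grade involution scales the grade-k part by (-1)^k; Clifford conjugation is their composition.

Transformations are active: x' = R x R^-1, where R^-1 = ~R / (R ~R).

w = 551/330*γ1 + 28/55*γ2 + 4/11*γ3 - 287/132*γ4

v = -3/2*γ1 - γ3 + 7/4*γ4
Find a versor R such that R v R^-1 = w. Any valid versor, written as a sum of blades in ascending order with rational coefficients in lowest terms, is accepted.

Equal squares first: v^2 = w^2 = -29/16. Then v + w = 28/165*γ1 + 28/55*γ2 - 7/11*γ3 - 14/33*γ4 is a versor taking v to w, provided it is invertible.
Answer: 28/165*γ1 + 28/55*γ2 - 7/11*γ3 - 14/33*γ4


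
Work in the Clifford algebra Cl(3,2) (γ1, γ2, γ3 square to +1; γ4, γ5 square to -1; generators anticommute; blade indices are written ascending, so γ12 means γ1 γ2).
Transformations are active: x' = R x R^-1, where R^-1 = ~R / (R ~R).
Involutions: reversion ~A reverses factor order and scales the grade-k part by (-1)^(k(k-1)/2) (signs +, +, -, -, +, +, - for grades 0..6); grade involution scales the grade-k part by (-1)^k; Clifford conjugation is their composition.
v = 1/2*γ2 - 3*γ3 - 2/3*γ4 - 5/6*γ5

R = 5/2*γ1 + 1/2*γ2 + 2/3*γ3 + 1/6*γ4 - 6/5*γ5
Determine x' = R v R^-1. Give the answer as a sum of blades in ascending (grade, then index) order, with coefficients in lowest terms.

~R = 5/2*γ1 + 1/2*γ2 + 2/3*γ3 + 1/6*γ4 - 6/5*γ5, and R ~R = 1643/300, so R^-1 = ~R / (1643/300).
R v = -95/36 + 5/4*γ12 - 15/2*γ13 - 5/3*γ14 - 25/12*γ15 - 11/6*γ23 - 5/12*γ24 + 11/60*γ25 + 1/18*γ34 - 187/45*γ35 - 169/180*γ45
Answer: -11875/4929*γ1 - 9679/9858*γ2 + 34861/14787*γ3 + 7483/14787*γ4 + 19615/9858*γ5


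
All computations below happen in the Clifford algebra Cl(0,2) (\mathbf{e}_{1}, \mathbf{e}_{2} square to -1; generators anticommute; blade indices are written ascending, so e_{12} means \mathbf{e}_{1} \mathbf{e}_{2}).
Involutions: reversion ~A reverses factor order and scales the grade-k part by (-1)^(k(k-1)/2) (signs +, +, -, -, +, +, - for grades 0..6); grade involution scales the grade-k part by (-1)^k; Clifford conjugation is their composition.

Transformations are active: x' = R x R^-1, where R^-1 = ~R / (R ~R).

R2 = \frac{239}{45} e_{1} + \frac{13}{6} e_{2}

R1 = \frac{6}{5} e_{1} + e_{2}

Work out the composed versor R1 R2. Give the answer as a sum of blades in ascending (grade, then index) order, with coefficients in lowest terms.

Distribute over the terms of R1 (each basis-blade product reordered to ascending indices, repeated generators contracted through their squares):
(\frac{6}{5} e_{1}) R2 = -\frac{478}{75} + \frac{13}{5} e_{12}
(e_{2}) R2 = -\frac{13}{6} - \frac{239}{45} e_{12}
Summing the partial products and collecting blades:
Answer: -\frac{427}{50} - \frac{122}{45} e_{12}


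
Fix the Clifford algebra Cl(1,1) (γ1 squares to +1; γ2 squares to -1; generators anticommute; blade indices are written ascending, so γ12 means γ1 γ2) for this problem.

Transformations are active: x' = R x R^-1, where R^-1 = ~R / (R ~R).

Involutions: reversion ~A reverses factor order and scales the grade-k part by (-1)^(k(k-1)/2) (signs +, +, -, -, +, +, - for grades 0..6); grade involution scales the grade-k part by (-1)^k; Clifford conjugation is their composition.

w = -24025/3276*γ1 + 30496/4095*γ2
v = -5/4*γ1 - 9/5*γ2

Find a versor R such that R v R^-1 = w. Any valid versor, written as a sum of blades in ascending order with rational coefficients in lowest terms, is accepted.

Sketch: the shared square -671/400 makes R = v + w = -7030/819*γ1 + 4625/819*γ2 the natural versor; its sandwich fixes that direction, negates (v - w)/2, and sends v to w.
Answer: -7030/819*γ1 + 4625/819*γ2


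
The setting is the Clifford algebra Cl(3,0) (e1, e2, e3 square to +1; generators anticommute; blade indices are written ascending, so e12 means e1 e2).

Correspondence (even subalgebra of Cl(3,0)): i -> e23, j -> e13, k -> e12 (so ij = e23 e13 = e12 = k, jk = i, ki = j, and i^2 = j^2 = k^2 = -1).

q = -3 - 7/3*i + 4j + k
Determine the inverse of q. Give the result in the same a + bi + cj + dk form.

In blades: q = -3 + e12 + 4*e13 - 7/3*e23.
With qbar = -3 - e12 - 4*e13 + 7/3*e23 (scalar fixed, mapped units negated), q qbar = 283/9 (the sum of squared coefficients), so q^-1 = qbar / (283/9) = -27/283 - 9/283*e12 - 36/283*e13 + 21/283*e23; translating back:
Answer: -27/283 + 21/283*i - 36/283*j - 9/283*k


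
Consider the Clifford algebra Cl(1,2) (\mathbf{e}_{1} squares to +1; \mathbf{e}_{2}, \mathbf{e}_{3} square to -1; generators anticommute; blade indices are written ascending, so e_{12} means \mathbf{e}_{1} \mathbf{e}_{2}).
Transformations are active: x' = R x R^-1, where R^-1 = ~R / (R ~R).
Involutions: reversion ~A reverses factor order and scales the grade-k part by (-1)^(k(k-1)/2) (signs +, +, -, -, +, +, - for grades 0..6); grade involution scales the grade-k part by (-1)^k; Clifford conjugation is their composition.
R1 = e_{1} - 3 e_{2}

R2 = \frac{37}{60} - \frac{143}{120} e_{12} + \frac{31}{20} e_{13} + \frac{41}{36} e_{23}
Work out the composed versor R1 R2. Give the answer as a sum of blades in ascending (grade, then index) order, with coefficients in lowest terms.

Distribute over the terms of R1 (each basis-blade product reordered to ascending indices, repeated generators contracted through their squares):
(e_{1}) R2 = \frac{37}{60} e_{1} - \frac{143}{120} e_{2} + \frac{31}{20} e_{3} + \frac{41}{36} e_{123}
(-3 e_{2}) R2 = \frac{143}{40} e_{1} - \frac{37}{20} e_{2} + \frac{41}{12} e_{3} + \frac{93}{20} e_{123}
Summing the partial products and collecting blades:
Answer: \frac{503}{120} e_{1} - \frac{73}{24} e_{2} + \frac{149}{30} e_{3} + \frac{521}{90} e_{123}


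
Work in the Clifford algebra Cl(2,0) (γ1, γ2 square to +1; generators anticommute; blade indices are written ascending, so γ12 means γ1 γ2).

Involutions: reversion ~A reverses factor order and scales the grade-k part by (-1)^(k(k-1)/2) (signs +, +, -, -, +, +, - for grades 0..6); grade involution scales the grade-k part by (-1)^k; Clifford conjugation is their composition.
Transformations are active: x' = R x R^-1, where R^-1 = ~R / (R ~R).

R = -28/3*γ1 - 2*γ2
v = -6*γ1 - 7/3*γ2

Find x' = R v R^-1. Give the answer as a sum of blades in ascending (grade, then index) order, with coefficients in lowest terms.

~R = -28/3*γ1 - 2*γ2, and R ~R = 820/9, so R^-1 = ~R / (820/9).
R v = 182/3 + 88/9*γ12
Answer: -1318/205*γ1 - 203/615*γ2


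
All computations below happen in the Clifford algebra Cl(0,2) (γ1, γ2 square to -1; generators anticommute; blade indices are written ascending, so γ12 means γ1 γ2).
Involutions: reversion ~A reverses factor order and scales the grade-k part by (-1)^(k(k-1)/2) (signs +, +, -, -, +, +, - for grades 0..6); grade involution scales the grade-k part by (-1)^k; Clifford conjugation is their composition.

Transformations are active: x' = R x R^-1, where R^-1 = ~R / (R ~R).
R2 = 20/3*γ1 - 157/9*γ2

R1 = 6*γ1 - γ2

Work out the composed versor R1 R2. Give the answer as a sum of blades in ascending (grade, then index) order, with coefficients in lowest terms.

Distribute over the terms of R1 (each basis-blade product reordered to ascending indices, repeated generators contracted through their squares):
(6*γ1) R2 = -40 - 314/3*γ12
(-γ2) R2 = -157/9 + 20/3*γ12
Summing the partial products and collecting blades:
Answer: -517/9 - 98*γ12


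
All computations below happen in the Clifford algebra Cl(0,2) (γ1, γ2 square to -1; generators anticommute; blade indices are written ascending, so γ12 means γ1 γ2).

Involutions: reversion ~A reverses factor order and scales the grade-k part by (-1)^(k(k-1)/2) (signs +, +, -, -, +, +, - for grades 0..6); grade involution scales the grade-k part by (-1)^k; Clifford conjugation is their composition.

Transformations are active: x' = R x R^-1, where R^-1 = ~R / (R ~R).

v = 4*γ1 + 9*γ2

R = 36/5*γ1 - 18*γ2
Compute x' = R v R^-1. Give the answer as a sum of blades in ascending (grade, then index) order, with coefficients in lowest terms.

~R = 36/5*γ1 - 18*γ2, and R ~R = -9396/25, so R^-1 = ~R / (-9396/25).
R v = 666/5 + 684/5*γ12
Answer: -264/29*γ1 + 109/29*γ2


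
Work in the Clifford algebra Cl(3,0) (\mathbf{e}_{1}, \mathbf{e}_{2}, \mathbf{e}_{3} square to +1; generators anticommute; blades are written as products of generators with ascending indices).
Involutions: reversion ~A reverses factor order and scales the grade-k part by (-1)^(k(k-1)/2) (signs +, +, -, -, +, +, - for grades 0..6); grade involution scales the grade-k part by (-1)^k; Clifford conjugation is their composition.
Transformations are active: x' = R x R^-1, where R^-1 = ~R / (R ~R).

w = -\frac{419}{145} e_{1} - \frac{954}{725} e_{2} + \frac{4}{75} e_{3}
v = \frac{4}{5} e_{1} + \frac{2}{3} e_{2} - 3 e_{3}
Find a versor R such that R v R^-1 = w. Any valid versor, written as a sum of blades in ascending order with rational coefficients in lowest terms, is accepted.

Take R = v + w = -\frac{303}{145} e_{1} - \frac{1412}{2175} e_{2} - \frac{221}{75} e_{3}. Because q(v) = q(w) = \frac{2269}{225}, conjugation by R sends v exactly to w.
Answer: -\frac{303}{145} e_{1} - \frac{1412}{2175} e_{2} - \frac{221}{75} e_{3}
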